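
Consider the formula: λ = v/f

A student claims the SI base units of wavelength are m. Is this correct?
Units of each symbol in λ = v/f:
  v (wave speed): m/s
  f (frequency): 1/s  → in the denominator, contributes s

Multiplying the contributions: [m/s] · [s]
Adding exponents of each base unit: m: 1
SI base units of wavelength: m

The claimed units m match the derived units, so the claim is correct.

Answer: Yes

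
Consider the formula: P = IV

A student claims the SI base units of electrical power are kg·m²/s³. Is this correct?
Units of each symbol in P = IV:
  I (current): A
  V (voltage, in volts): kg·m²/(s³·A)

Multiplying the contributions: [A] · [kg·m²/(s³·A)]
Adding exponents of each base unit: kg: 1, m: 2, s: -3
SI base units of electrical power: kg·m²/s³

The claimed units kg·m²/s³ match the derived units, so the claim is correct.

Answer: Yes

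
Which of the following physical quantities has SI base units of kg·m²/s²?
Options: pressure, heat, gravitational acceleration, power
Checking the SI base units of each option:
  pressure (P = F/A): kg/(m·s²)  ✗
  heat (Q = mcΔT): kg·m²/s²  ✓ matches
  gravitational acceleration (g = GM/r²): m/s²  ✗
  power (P = W/t): kg·m²/s³  ✗

Only heat has units kg·m²/s².

Answer: heat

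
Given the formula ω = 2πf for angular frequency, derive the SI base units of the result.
Units of each symbol in ω = 2πf:
  f (frequency): 1/s
  The factor 2π is dimensionless.

Multiplying the contributions: [1/s]
Adding exponents of each base unit: s: -1
SI base units of angular frequency: 1/s

Answer: 1/s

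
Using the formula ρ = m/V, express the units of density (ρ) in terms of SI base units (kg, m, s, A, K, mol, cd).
Units of each symbol in ρ = m/V:
  m (mass): kg
  V (volume): m³  → in the denominator, contributes 1/m³

Multiplying the contributions: [kg] · [1/m³]
Adding exponents of each base unit: kg: 1, m: -3
SI base units of density: kg/m³

Answer: kg/m³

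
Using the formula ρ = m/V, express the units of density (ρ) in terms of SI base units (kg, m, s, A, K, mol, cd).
Units of each symbol in ρ = m/V:
  m (mass): kg
  V (volume): m³  → in the denominator, contributes 1/m³

Multiplying the contributions: [kg] · [1/m³]
Adding exponents of each base unit: kg: 1, m: -3
SI base units of density: kg/m³

Answer: kg/m³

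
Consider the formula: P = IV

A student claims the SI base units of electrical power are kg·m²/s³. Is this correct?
Units of each symbol in P = IV:
  I (current): A
  V (voltage, in volts): kg·m²/(s³·A)

Multiplying the contributions: [A] · [kg·m²/(s³·A)]
Adding exponents of each base unit: kg: 1, m: 2, s: -3
SI base units of electrical power: kg·m²/s³

The claimed units kg·m²/s³ match the derived units, so the claim is correct.

Answer: Yes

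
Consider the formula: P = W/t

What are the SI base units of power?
Units of each symbol in P = W/t:
  W (work): kg·m²/s²
  t (time): s  → in the denominator, contributes 1/s

Multiplying the contributions: [kg·m²/s²] · [1/s]
Adding exponents of each base unit: kg: 1, m: 2, s: -3
SI base units of power: kg·m²/s³

Answer: kg·m²/s³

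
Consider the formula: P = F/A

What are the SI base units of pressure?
Units of each symbol in P = F/A:
  F (force): kg·m/s²
  A (area): m²  → in the denominator, contributes 1/m²

Multiplying the contributions: [kg·m/s²] · [1/m²]
Adding exponents of each base unit: kg: 1, m: -1, s: -2
SI base units of pressure: kg/(m·s²)

Answer: kg/(m·s²)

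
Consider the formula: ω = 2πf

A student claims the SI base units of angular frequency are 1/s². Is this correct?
Units of each symbol in ω = 2πf:
  f (frequency): 1/s
  The factor 2π is dimensionless.

Multiplying the contributions: [1/s]
Adding exponents of each base unit: s: -1
SI base units of angular frequency: 1/s

The claimed units 1/s² (exponents s: -2) do not match the derived units 1/s (exponents s: -1), so the claim is incorrect.

Answer: No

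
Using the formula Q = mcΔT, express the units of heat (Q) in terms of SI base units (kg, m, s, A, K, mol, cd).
Units of each symbol in Q = mcΔT:
  m (mass): kg
  c (specific heat capacity, in J/(kg·K)): m²/(s²·K)
  ΔT (temperature change): K

Multiplying the contributions: [kg] · [m²/(s²·K)] · [K]
Adding exponents of each base unit: kg: 1, m: 2, s: -2
SI base units of heat: kg·m²/s²

Answer: kg·m²/s²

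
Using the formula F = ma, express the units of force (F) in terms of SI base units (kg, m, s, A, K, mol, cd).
Units of each symbol in F = ma:
  m (mass): kg
  a (acceleration): m/s²

Multiplying the contributions: [kg] · [m/s²]
Adding exponents of each base unit: kg: 1, m: 1, s: -2
SI base units of force: kg·m/s²

Answer: kg·m/s²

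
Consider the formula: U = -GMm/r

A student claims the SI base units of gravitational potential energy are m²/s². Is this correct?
Units of each symbol in U = -GMm/r:
  G (gravitational constant): m³/(kg·s²)
  M (mass): kg
  m (mass): kg
  r (distance): m  → in the denominator, contributes 1/m
  The minus sign does not affect the units.

Multiplying the contributions: [m³/(kg·s²)] · [kg] · [kg] · [1/m]
Adding exponents of each base unit: kg: 1, m: 2, s: -2
SI base units of gravitational potential energy: kg·m²/s²

The claimed units m²/s² (exponents m: 2, s: -2) do not match the derived units kg·m²/s² (exponents kg: 1, m: 2, s: -2), so the claim is incorrect.

Answer: No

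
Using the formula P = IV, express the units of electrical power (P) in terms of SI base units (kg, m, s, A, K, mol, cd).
Units of each symbol in P = IV:
  I (current): A
  V (voltage, in volts): kg·m²/(s³·A)

Multiplying the contributions: [A] · [kg·m²/(s³·A)]
Adding exponents of each base unit: kg: 1, m: 2, s: -3
SI base units of electrical power: kg·m²/s³

Answer: kg·m²/s³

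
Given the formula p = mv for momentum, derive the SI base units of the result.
Units of each symbol in p = mv:
  m (mass): kg
  v (velocity): m/s

Multiplying the contributions: [kg] · [m/s]
Adding exponents of each base unit: kg: 1, m: 1, s: -1
SI base units of momentum: kg·m/s

Answer: kg·m/s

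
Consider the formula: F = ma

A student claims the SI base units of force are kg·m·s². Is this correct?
Units of each symbol in F = ma:
  m (mass): kg
  a (acceleration): m/s²

Multiplying the contributions: [kg] · [m/s²]
Adding exponents of each base unit: kg: 1, m: 1, s: -2
SI base units of force: kg·m/s²

The claimed units kg·m·s² (exponents kg: 1, m: 1, s: 2) do not match the derived units kg·m/s² (exponents kg: 1, m: 1, s: -2), so the claim is incorrect.

Answer: No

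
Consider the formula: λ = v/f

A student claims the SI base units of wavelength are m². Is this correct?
Units of each symbol in λ = v/f:
  v (wave speed): m/s
  f (frequency): 1/s  → in the denominator, contributes s

Multiplying the contributions: [m/s] · [s]
Adding exponents of each base unit: m: 1
SI base units of wavelength: m

The claimed units m² (exponents m: 2) do not match the derived units m (exponents m: 1), so the claim is incorrect.

Answer: No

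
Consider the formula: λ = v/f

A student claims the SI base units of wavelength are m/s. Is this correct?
Units of each symbol in λ = v/f:
  v (wave speed): m/s
  f (frequency): 1/s  → in the denominator, contributes s

Multiplying the contributions: [m/s] · [s]
Adding exponents of each base unit: m: 1
SI base units of wavelength: m

The claimed units m/s (exponents m: 1, s: -1) do not match the derived units m (exponents m: 1), so the claim is incorrect.

Answer: No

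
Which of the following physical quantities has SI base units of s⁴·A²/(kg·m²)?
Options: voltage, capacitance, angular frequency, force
Checking the SI base units of each option:
  voltage (V = IR): kg·m²/(s³·A)  ✗
  capacitance (C = Q/V): s⁴·A²/(kg·m²)  ✓ matches
  angular frequency (ω = 2πf): 1/s  ✗
  force (F = ma): kg·m/s²  ✗

Only capacitance has units s⁴·A²/(kg·m²).

Answer: capacitance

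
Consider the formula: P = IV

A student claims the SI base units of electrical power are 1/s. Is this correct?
Units of each symbol in P = IV:
  I (current): A
  V (voltage, in volts): kg·m²/(s³·A)

Multiplying the contributions: [A] · [kg·m²/(s³·A)]
Adding exponents of each base unit: kg: 1, m: 2, s: -3
SI base units of electrical power: kg·m²/s³

The claimed units 1/s (exponents s: -1) do not match the derived units kg·m²/s³ (exponents kg: 1, m: 2, s: -3), so the claim is incorrect.

Answer: No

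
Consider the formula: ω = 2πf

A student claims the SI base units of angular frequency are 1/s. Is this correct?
Units of each symbol in ω = 2πf:
  f (frequency): 1/s
  The factor 2π is dimensionless.

Multiplying the contributions: [1/s]
Adding exponents of each base unit: s: -1
SI base units of angular frequency: 1/s

The claimed units 1/s match the derived units, so the claim is correct.

Answer: Yes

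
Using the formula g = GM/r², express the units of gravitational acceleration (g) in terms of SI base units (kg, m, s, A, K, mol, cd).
Units of each symbol in g = GM/r²:
  G (gravitational constant): m³/(kg·s²)
  M (mass): kg
  r (distance): m  → to the power 2 in the denominator, contributes 1/m²

Multiplying the contributions: [m³/(kg·s²)] · [kg] · [1/m²]
Adding exponents of each base unit: m: 1, s: -2
SI base units of gravitational acceleration: m/s²

Answer: m/s²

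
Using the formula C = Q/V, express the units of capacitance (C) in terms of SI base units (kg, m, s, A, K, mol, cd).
Units of each symbol in C = Q/V:
  Q (charge, in coulombs): s·A
  V (voltage, in volts): kg·m²/(s³·A)  → in the denominator, contributes s³·A/(kg·m²)

Multiplying the contributions: [s·A] · [s³·A/(kg·m²)]
Adding exponents of each base unit: kg: -1, m: -2, s: 4, A: 2
SI base units of capacitance: s⁴·A²/(kg·m²)

Answer: s⁴·A²/(kg·m²)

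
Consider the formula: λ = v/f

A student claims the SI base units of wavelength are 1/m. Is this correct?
Units of each symbol in λ = v/f:
  v (wave speed): m/s
  f (frequency): 1/s  → in the denominator, contributes s

Multiplying the contributions: [m/s] · [s]
Adding exponents of each base unit: m: 1
SI base units of wavelength: m

The claimed units 1/m (exponents m: -1) do not match the derived units m (exponents m: 1), so the claim is incorrect.

Answer: No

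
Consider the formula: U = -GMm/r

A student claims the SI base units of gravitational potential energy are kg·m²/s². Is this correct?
Units of each symbol in U = -GMm/r:
  G (gravitational constant): m³/(kg·s²)
  M (mass): kg
  m (mass): kg
  r (distance): m  → in the denominator, contributes 1/m
  The minus sign does not affect the units.

Multiplying the contributions: [m³/(kg·s²)] · [kg] · [kg] · [1/m]
Adding exponents of each base unit: kg: 1, m: 2, s: -2
SI base units of gravitational potential energy: kg·m²/s²

The claimed units kg·m²/s² match the derived units, so the claim is correct.

Answer: Yes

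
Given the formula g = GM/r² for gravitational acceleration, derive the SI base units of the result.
Units of each symbol in g = GM/r²:
  G (gravitational constant): m³/(kg·s²)
  M (mass): kg
  r (distance): m  → to the power 2 in the denominator, contributes 1/m²

Multiplying the contributions: [m³/(kg·s²)] · [kg] · [1/m²]
Adding exponents of each base unit: m: 1, s: -2
SI base units of gravitational acceleration: m/s²

Answer: m/s²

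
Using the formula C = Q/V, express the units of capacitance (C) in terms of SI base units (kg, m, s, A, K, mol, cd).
Units of each symbol in C = Q/V:
  Q (charge, in coulombs): s·A
  V (voltage, in volts): kg·m²/(s³·A)  → in the denominator, contributes s³·A/(kg·m²)

Multiplying the contributions: [s·A] · [s³·A/(kg·m²)]
Adding exponents of each base unit: kg: -1, m: -2, s: 4, A: 2
SI base units of capacitance: s⁴·A²/(kg·m²)

Answer: s⁴·A²/(kg·m²)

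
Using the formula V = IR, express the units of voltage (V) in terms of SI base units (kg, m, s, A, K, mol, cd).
Units of each symbol in V = IR:
  I (current): A
  R (resistance, in ohms): kg·m²/(s³·A²)

Multiplying the contributions: [A] · [kg·m²/(s³·A²)]
Adding exponents of each base unit: kg: 1, m: 2, s: -3, A: -1
SI base units of voltage: kg·m²/(s³·A)

Answer: kg·m²/(s³·A)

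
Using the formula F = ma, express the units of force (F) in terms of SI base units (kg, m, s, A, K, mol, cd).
Units of each symbol in F = ma:
  m (mass): kg
  a (acceleration): m/s²

Multiplying the contributions: [kg] · [m/s²]
Adding exponents of each base unit: kg: 1, m: 1, s: -2
SI base units of force: kg·m/s²

Answer: kg·m/s²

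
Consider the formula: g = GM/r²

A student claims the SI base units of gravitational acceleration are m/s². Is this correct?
Units of each symbol in g = GM/r²:
  G (gravitational constant): m³/(kg·s²)
  M (mass): kg
  r (distance): m  → to the power 2 in the denominator, contributes 1/m²

Multiplying the contributions: [m³/(kg·s²)] · [kg] · [1/m²]
Adding exponents of each base unit: m: 1, s: -2
SI base units of gravitational acceleration: m/s²

The claimed units m/s² match the derived units, so the claim is correct.

Answer: Yes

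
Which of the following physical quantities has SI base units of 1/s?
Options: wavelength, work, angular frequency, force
Checking the SI base units of each option:
  wavelength (λ = v/f): m  ✗
  work (W = Fd): kg·m²/s²  ✗
  angular frequency (ω = 2πf): 1/s  ✓ matches
  force (F = ma): kg·m/s²  ✗

Only angular frequency has units 1/s.

Answer: angular frequency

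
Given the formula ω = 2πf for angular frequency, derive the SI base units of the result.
Units of each symbol in ω = 2πf:
  f (frequency): 1/s
  The factor 2π is dimensionless.

Multiplying the contributions: [1/s]
Adding exponents of each base unit: s: -1
SI base units of angular frequency: 1/s

Answer: 1/s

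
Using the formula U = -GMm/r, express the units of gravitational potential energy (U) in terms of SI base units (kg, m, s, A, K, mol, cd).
Units of each symbol in U = -GMm/r:
  G (gravitational constant): m³/(kg·s²)
  M (mass): kg
  m (mass): kg
  r (distance): m  → in the denominator, contributes 1/m
  The minus sign does not affect the units.

Multiplying the contributions: [m³/(kg·s²)] · [kg] · [kg] · [1/m]
Adding exponents of each base unit: kg: 1, m: 2, s: -2
SI base units of gravitational potential energy: kg·m²/s²

Answer: kg·m²/s²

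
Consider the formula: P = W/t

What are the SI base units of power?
Units of each symbol in P = W/t:
  W (work): kg·m²/s²
  t (time): s  → in the denominator, contributes 1/s

Multiplying the contributions: [kg·m²/s²] · [1/s]
Adding exponents of each base unit: kg: 1, m: 2, s: -3
SI base units of power: kg·m²/s³

Answer: kg·m²/s³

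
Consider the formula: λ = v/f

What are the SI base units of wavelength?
Units of each symbol in λ = v/f:
  v (wave speed): m/s
  f (frequency): 1/s  → in the denominator, contributes s

Multiplying the contributions: [m/s] · [s]
Adding exponents of each base unit: m: 1
SI base units of wavelength: m

Answer: m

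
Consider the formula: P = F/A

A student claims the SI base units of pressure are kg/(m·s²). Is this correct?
Units of each symbol in P = F/A:
  F (force): kg·m/s²
  A (area): m²  → in the denominator, contributes 1/m²

Multiplying the contributions: [kg·m/s²] · [1/m²]
Adding exponents of each base unit: kg: 1, m: -1, s: -2
SI base units of pressure: kg/(m·s²)

The claimed units kg/(m·s²) match the derived units, so the claim is correct.

Answer: Yes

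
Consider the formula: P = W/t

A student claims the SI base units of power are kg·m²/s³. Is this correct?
Units of each symbol in P = W/t:
  W (work): kg·m²/s²
  t (time): s  → in the denominator, contributes 1/s

Multiplying the contributions: [kg·m²/s²] · [1/s]
Adding exponents of each base unit: kg: 1, m: 2, s: -3
SI base units of power: kg·m²/s³

The claimed units kg·m²/s³ match the derived units, so the claim is correct.

Answer: Yes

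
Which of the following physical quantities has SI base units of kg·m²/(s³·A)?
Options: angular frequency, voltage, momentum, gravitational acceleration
Checking the SI base units of each option:
  angular frequency (ω = 2πf): 1/s  ✗
  voltage (V = IR): kg·m²/(s³·A)  ✓ matches
  momentum (p = mv): kg·m/s  ✗
  gravitational acceleration (g = GM/r²): m/s²  ✗

Only voltage has units kg·m²/(s³·A).

Answer: voltage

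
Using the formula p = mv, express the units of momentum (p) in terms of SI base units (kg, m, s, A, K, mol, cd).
Units of each symbol in p = mv:
  m (mass): kg
  v (velocity): m/s

Multiplying the contributions: [kg] · [m/s]
Adding exponents of each base unit: kg: 1, m: 1, s: -1
SI base units of momentum: kg·m/s

Answer: kg·m/s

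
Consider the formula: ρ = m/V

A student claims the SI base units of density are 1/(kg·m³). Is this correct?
Units of each symbol in ρ = m/V:
  m (mass): kg
  V (volume): m³  → in the denominator, contributes 1/m³

Multiplying the contributions: [kg] · [1/m³]
Adding exponents of each base unit: kg: 1, m: -3
SI base units of density: kg/m³

The claimed units 1/(kg·m³) (exponents kg: -1, m: -3) do not match the derived units kg/m³ (exponents kg: 1, m: -3), so the claim is incorrect.

Answer: No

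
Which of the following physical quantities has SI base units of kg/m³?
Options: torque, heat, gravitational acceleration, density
Checking the SI base units of each option:
  torque (τ = Fr): kg·m²/s²  ✗
  heat (Q = mcΔT): kg·m²/s²  ✗
  gravitational acceleration (g = GM/r²): m/s²  ✗
  density (ρ = m/V): kg/m³  ✓ matches

Only density has units kg/m³.

Answer: density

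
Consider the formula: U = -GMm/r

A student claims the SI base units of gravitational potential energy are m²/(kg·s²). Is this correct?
Units of each symbol in U = -GMm/r:
  G (gravitational constant): m³/(kg·s²)
  M (mass): kg
  m (mass): kg
  r (distance): m  → in the denominator, contributes 1/m
  The minus sign does not affect the units.

Multiplying the contributions: [m³/(kg·s²)] · [kg] · [kg] · [1/m]
Adding exponents of each base unit: kg: 1, m: 2, s: -2
SI base units of gravitational potential energy: kg·m²/s²

The claimed units m²/(kg·s²) (exponents kg: -1, m: 2, s: -2) do not match the derived units kg·m²/s² (exponents kg: 1, m: 2, s: -2), so the claim is incorrect.

Answer: No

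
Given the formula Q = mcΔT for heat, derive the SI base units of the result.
Units of each symbol in Q = mcΔT:
  m (mass): kg
  c (specific heat capacity, in J/(kg·K)): m²/(s²·K)
  ΔT (temperature change): K

Multiplying the contributions: [kg] · [m²/(s²·K)] · [K]
Adding exponents of each base unit: kg: 1, m: 2, s: -2
SI base units of heat: kg·m²/s²

Answer: kg·m²/s²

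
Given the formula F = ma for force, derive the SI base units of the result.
Units of each symbol in F = ma:
  m (mass): kg
  a (acceleration): m/s²

Multiplying the contributions: [kg] · [m/s²]
Adding exponents of each base unit: kg: 1, m: 1, s: -2
SI base units of force: kg·m/s²

Answer: kg·m/s²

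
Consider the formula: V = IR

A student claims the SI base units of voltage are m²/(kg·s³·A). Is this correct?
Units of each symbol in V = IR:
  I (current): A
  R (resistance, in ohms): kg·m²/(s³·A²)

Multiplying the contributions: [A] · [kg·m²/(s³·A²)]
Adding exponents of each base unit: kg: 1, m: 2, s: -3, A: -1
SI base units of voltage: kg·m²/(s³·A)

The claimed units m²/(kg·s³·A) (exponents kg: -1, m: 2, s: -3, A: -1) do not match the derived units kg·m²/(s³·A) (exponents kg: 1, m: 2, s: -3, A: -1), so the claim is incorrect.

Answer: No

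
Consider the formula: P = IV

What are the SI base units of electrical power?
Units of each symbol in P = IV:
  I (current): A
  V (voltage, in volts): kg·m²/(s³·A)

Multiplying the contributions: [A] · [kg·m²/(s³·A)]
Adding exponents of each base unit: kg: 1, m: 2, s: -3
SI base units of electrical power: kg·m²/s³

Answer: kg·m²/s³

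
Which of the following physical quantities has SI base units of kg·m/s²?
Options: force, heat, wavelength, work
Checking the SI base units of each option:
  force (F = ma): kg·m/s²  ✓ matches
  heat (Q = mcΔT): kg·m²/s²  ✗
  wavelength (λ = v/f): m  ✗
  work (W = Fd): kg·m²/s²  ✗

Only force has units kg·m/s².

Answer: force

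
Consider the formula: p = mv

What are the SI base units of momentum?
Units of each symbol in p = mv:
  m (mass): kg
  v (velocity): m/s

Multiplying the contributions: [kg] · [m/s]
Adding exponents of each base unit: kg: 1, m: 1, s: -1
SI base units of momentum: kg·m/s

Answer: kg·m/s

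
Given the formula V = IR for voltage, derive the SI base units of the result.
Units of each symbol in V = IR:
  I (current): A
  R (resistance, in ohms): kg·m²/(s³·A²)

Multiplying the contributions: [A] · [kg·m²/(s³·A²)]
Adding exponents of each base unit: kg: 1, m: 2, s: -3, A: -1
SI base units of voltage: kg·m²/(s³·A)

Answer: kg·m²/(s³·A)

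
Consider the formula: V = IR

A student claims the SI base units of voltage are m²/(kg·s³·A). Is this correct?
Units of each symbol in V = IR:
  I (current): A
  R (resistance, in ohms): kg·m²/(s³·A²)

Multiplying the contributions: [A] · [kg·m²/(s³·A²)]
Adding exponents of each base unit: kg: 1, m: 2, s: -3, A: -1
SI base units of voltage: kg·m²/(s³·A)

The claimed units m²/(kg·s³·A) (exponents kg: -1, m: 2, s: -3, A: -1) do not match the derived units kg·m²/(s³·A) (exponents kg: 1, m: 2, s: -3, A: -1), so the claim is incorrect.

Answer: No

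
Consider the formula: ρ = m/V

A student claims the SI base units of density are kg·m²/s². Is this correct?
Units of each symbol in ρ = m/V:
  m (mass): kg
  V (volume): m³  → in the denominator, contributes 1/m³

Multiplying the contributions: [kg] · [1/m³]
Adding exponents of each base unit: kg: 1, m: -3
SI base units of density: kg/m³

The claimed units kg·m²/s² (exponents kg: 1, m: 2, s: -2) do not match the derived units kg/m³ (exponents kg: 1, m: -3), so the claim is incorrect.

Answer: No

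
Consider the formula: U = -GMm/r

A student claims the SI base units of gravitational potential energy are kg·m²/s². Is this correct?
Units of each symbol in U = -GMm/r:
  G (gravitational constant): m³/(kg·s²)
  M (mass): kg
  m (mass): kg
  r (distance): m  → in the denominator, contributes 1/m
  The minus sign does not affect the units.

Multiplying the contributions: [m³/(kg·s²)] · [kg] · [kg] · [1/m]
Adding exponents of each base unit: kg: 1, m: 2, s: -2
SI base units of gravitational potential energy: kg·m²/s²

The claimed units kg·m²/s² match the derived units, so the claim is correct.

Answer: Yes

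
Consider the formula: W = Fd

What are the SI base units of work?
Units of each symbol in W = Fd:
  F (force): kg·m/s²
  d (displacement): m

Multiplying the contributions: [kg·m/s²] · [m]
Adding exponents of each base unit: kg: 1, m: 2, s: -2
SI base units of work: kg·m²/s²

Answer: kg·m²/s²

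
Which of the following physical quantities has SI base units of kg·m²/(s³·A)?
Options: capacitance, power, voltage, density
Checking the SI base units of each option:
  capacitance (C = Q/V): s⁴·A²/(kg·m²)  ✗
  power (P = W/t): kg·m²/s³  ✗
  voltage (V = IR): kg·m²/(s³·A)  ✓ matches
  density (ρ = m/V): kg/m³  ✗

Only voltage has units kg·m²/(s³·A).

Answer: voltage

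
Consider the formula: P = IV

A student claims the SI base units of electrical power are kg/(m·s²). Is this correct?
Units of each symbol in P = IV:
  I (current): A
  V (voltage, in volts): kg·m²/(s³·A)

Multiplying the contributions: [A] · [kg·m²/(s³·A)]
Adding exponents of each base unit: kg: 1, m: 2, s: -3
SI base units of electrical power: kg·m²/s³

The claimed units kg/(m·s²) (exponents kg: 1, m: -1, s: -2) do not match the derived units kg·m²/s³ (exponents kg: 1, m: 2, s: -3), so the claim is incorrect.

Answer: No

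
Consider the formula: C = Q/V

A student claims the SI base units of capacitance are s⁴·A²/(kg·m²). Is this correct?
Units of each symbol in C = Q/V:
  Q (charge, in coulombs): s·A
  V (voltage, in volts): kg·m²/(s³·A)  → in the denominator, contributes s³·A/(kg·m²)

Multiplying the contributions: [s·A] · [s³·A/(kg·m²)]
Adding exponents of each base unit: kg: -1, m: -2, s: 4, A: 2
SI base units of capacitance: s⁴·A²/(kg·m²)

The claimed units s⁴·A²/(kg·m²) match the derived units, so the claim is correct.

Answer: Yes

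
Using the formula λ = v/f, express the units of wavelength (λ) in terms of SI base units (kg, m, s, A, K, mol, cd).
Units of each symbol in λ = v/f:
  v (wave speed): m/s
  f (frequency): 1/s  → in the denominator, contributes s

Multiplying the contributions: [m/s] · [s]
Adding exponents of each base unit: m: 1
SI base units of wavelength: m

Answer: m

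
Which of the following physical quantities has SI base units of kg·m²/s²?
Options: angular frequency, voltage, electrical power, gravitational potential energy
Checking the SI base units of each option:
  angular frequency (ω = 2πf): 1/s  ✗
  voltage (V = IR): kg·m²/(s³·A)  ✗
  electrical power (P = IV): kg·m²/s³  ✗
  gravitational potential energy (U = -GMm/r): kg·m²/s²  ✓ matches

Only gravitational potential energy has units kg·m²/s².

Answer: gravitational potential energy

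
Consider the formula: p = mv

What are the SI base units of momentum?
Units of each symbol in p = mv:
  m (mass): kg
  v (velocity): m/s

Multiplying the contributions: [kg] · [m/s]
Adding exponents of each base unit: kg: 1, m: 1, s: -1
SI base units of momentum: kg·m/s

Answer: kg·m/s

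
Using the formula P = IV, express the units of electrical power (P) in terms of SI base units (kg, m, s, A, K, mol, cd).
Units of each symbol in P = IV:
  I (current): A
  V (voltage, in volts): kg·m²/(s³·A)

Multiplying the contributions: [A] · [kg·m²/(s³·A)]
Adding exponents of each base unit: kg: 1, m: 2, s: -3
SI base units of electrical power: kg·m²/s³

Answer: kg·m²/s³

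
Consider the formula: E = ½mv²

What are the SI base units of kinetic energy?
Units of each symbol in E = ½mv²:
  m (mass): kg
  v (speed): m/s  → to the power 2, contributes m²/s²
  The factor ½ is dimensionless.

Multiplying the contributions: [kg] · [m²/s²]
Adding exponents of each base unit: kg: 1, m: 2, s: -2
SI base units of kinetic energy: kg·m²/s²

Answer: kg·m²/s²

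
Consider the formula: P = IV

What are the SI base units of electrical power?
Units of each symbol in P = IV:
  I (current): A
  V (voltage, in volts): kg·m²/(s³·A)

Multiplying the contributions: [A] · [kg·m²/(s³·A)]
Adding exponents of each base unit: kg: 1, m: 2, s: -3
SI base units of electrical power: kg·m²/s³

Answer: kg·m²/s³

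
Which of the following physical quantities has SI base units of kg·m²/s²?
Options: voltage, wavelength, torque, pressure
Checking the SI base units of each option:
  voltage (V = IR): kg·m²/(s³·A)  ✗
  wavelength (λ = v/f): m  ✗
  torque (τ = Fr): kg·m²/s²  ✓ matches
  pressure (P = F/A): kg/(m·s²)  ✗

Only torque has units kg·m²/s².

Answer: torque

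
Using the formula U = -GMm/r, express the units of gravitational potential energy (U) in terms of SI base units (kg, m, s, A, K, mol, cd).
Units of each symbol in U = -GMm/r:
  G (gravitational constant): m³/(kg·s²)
  M (mass): kg
  m (mass): kg
  r (distance): m  → in the denominator, contributes 1/m
  The minus sign does not affect the units.

Multiplying the contributions: [m³/(kg·s²)] · [kg] · [kg] · [1/m]
Adding exponents of each base unit: kg: 1, m: 2, s: -2
SI base units of gravitational potential energy: kg·m²/s²

Answer: kg·m²/s²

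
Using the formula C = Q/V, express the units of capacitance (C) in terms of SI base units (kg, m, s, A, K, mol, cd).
Units of each symbol in C = Q/V:
  Q (charge, in coulombs): s·A
  V (voltage, in volts): kg·m²/(s³·A)  → in the denominator, contributes s³·A/(kg·m²)

Multiplying the contributions: [s·A] · [s³·A/(kg·m²)]
Adding exponents of each base unit: kg: -1, m: -2, s: 4, A: 2
SI base units of capacitance: s⁴·A²/(kg·m²)

Answer: s⁴·A²/(kg·m²)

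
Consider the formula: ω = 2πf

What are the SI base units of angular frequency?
Units of each symbol in ω = 2πf:
  f (frequency): 1/s
  The factor 2π is dimensionless.

Multiplying the contributions: [1/s]
Adding exponents of each base unit: s: -1
SI base units of angular frequency: 1/s

Answer: 1/s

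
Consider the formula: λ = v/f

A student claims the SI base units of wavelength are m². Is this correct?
Units of each symbol in λ = v/f:
  v (wave speed): m/s
  f (frequency): 1/s  → in the denominator, contributes s

Multiplying the contributions: [m/s] · [s]
Adding exponents of each base unit: m: 1
SI base units of wavelength: m

The claimed units m² (exponents m: 2) do not match the derived units m (exponents m: 1), so the claim is incorrect.

Answer: No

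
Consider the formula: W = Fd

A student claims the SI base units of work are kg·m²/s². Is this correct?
Units of each symbol in W = Fd:
  F (force): kg·m/s²
  d (displacement): m

Multiplying the contributions: [kg·m/s²] · [m]
Adding exponents of each base unit: kg: 1, m: 2, s: -2
SI base units of work: kg·m²/s²

The claimed units kg·m²/s² match the derived units, so the claim is correct.

Answer: Yes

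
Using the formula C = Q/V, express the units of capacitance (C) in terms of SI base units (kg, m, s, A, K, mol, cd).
Units of each symbol in C = Q/V:
  Q (charge, in coulombs): s·A
  V (voltage, in volts): kg·m²/(s³·A)  → in the denominator, contributes s³·A/(kg·m²)

Multiplying the contributions: [s·A] · [s³·A/(kg·m²)]
Adding exponents of each base unit: kg: -1, m: -2, s: 4, A: 2
SI base units of capacitance: s⁴·A²/(kg·m²)

Answer: s⁴·A²/(kg·m²)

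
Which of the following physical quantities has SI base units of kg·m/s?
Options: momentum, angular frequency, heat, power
Checking the SI base units of each option:
  momentum (p = mv): kg·m/s  ✓ matches
  angular frequency (ω = 2πf): 1/s  ✗
  heat (Q = mcΔT): kg·m²/s²  ✗
  power (P = W/t): kg·m²/s³  ✗

Only momentum has units kg·m/s.

Answer: momentum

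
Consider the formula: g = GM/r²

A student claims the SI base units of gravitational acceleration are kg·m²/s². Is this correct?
Units of each symbol in g = GM/r²:
  G (gravitational constant): m³/(kg·s²)
  M (mass): kg
  r (distance): m  → to the power 2 in the denominator, contributes 1/m²

Multiplying the contributions: [m³/(kg·s²)] · [kg] · [1/m²]
Adding exponents of each base unit: m: 1, s: -2
SI base units of gravitational acceleration: m/s²

The claimed units kg·m²/s² (exponents kg: 1, m: 2, s: -2) do not match the derived units m/s² (exponents m: 1, s: -2), so the claim is incorrect.

Answer: No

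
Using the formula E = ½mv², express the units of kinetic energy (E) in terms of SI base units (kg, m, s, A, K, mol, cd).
Units of each symbol in E = ½mv²:
  m (mass): kg
  v (speed): m/s  → to the power 2, contributes m²/s²
  The factor ½ is dimensionless.

Multiplying the contributions: [kg] · [m²/s²]
Adding exponents of each base unit: kg: 1, m: 2, s: -2
SI base units of kinetic energy: kg·m²/s²

Answer: kg·m²/s²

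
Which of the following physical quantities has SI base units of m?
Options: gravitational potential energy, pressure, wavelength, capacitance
Checking the SI base units of each option:
  gravitational potential energy (U = -GMm/r): kg·m²/s²  ✗
  pressure (P = F/A): kg/(m·s²)  ✗
  wavelength (λ = v/f): m  ✓ matches
  capacitance (C = Q/V): s⁴·A²/(kg·m²)  ✗

Only wavelength has units m.

Answer: wavelength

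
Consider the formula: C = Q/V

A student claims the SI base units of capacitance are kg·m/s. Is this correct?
Units of each symbol in C = Q/V:
  Q (charge, in coulombs): s·A
  V (voltage, in volts): kg·m²/(s³·A)  → in the denominator, contributes s³·A/(kg·m²)

Multiplying the contributions: [s·A] · [s³·A/(kg·m²)]
Adding exponents of each base unit: kg: -1, m: -2, s: 4, A: 2
SI base units of capacitance: s⁴·A²/(kg·m²)

The claimed units kg·m/s (exponents kg: 1, m: 1, s: -1) do not match the derived units s⁴·A²/(kg·m²) (exponents kg: -1, m: -2, s: 4, A: 2), so the claim is incorrect.

Answer: No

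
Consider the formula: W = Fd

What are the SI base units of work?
Units of each symbol in W = Fd:
  F (force): kg·m/s²
  d (displacement): m

Multiplying the contributions: [kg·m/s²] · [m]
Adding exponents of each base unit: kg: 1, m: 2, s: -2
SI base units of work: kg·m²/s²

Answer: kg·m²/s²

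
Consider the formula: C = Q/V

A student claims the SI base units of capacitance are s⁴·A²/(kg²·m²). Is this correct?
Units of each symbol in C = Q/V:
  Q (charge, in coulombs): s·A
  V (voltage, in volts): kg·m²/(s³·A)  → in the denominator, contributes s³·A/(kg·m²)

Multiplying the contributions: [s·A] · [s³·A/(kg·m²)]
Adding exponents of each base unit: kg: -1, m: -2, s: 4, A: 2
SI base units of capacitance: s⁴·A²/(kg·m²)

The claimed units s⁴·A²/(kg²·m²) (exponents kg: -2, m: -2, s: 4, A: 2) do not match the derived units s⁴·A²/(kg·m²) (exponents kg: -1, m: -2, s: 4, A: 2), so the claim is incorrect.

Answer: No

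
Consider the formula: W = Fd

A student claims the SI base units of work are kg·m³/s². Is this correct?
Units of each symbol in W = Fd:
  F (force): kg·m/s²
  d (displacement): m

Multiplying the contributions: [kg·m/s²] · [m]
Adding exponents of each base unit: kg: 1, m: 2, s: -2
SI base units of work: kg·m²/s²

The claimed units kg·m³/s² (exponents kg: 1, m: 3, s: -2) do not match the derived units kg·m²/s² (exponents kg: 1, m: 2, s: -2), so the claim is incorrect.

Answer: No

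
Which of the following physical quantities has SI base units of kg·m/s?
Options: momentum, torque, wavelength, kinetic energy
Checking the SI base units of each option:
  momentum (p = mv): kg·m/s  ✓ matches
  torque (τ = Fr): kg·m²/s²  ✗
  wavelength (λ = v/f): m  ✗
  kinetic energy (E = ½mv²): kg·m²/s²  ✗

Only momentum has units kg·m/s.

Answer: momentum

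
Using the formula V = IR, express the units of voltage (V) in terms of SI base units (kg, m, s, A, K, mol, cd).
Units of each symbol in V = IR:
  I (current): A
  R (resistance, in ohms): kg·m²/(s³·A²)

Multiplying the contributions: [A] · [kg·m²/(s³·A²)]
Adding exponents of each base unit: kg: 1, m: 2, s: -3, A: -1
SI base units of voltage: kg·m²/(s³·A)

Answer: kg·m²/(s³·A)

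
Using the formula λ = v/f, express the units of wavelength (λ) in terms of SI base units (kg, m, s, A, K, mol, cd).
Units of each symbol in λ = v/f:
  v (wave speed): m/s
  f (frequency): 1/s  → in the denominator, contributes s

Multiplying the contributions: [m/s] · [s]
Adding exponents of each base unit: m: 1
SI base units of wavelength: m

Answer: m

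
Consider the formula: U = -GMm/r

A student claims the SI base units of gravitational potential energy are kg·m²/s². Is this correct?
Units of each symbol in U = -GMm/r:
  G (gravitational constant): m³/(kg·s²)
  M (mass): kg
  m (mass): kg
  r (distance): m  → in the denominator, contributes 1/m
  The minus sign does not affect the units.

Multiplying the contributions: [m³/(kg·s²)] · [kg] · [kg] · [1/m]
Adding exponents of each base unit: kg: 1, m: 2, s: -2
SI base units of gravitational potential energy: kg·m²/s²

The claimed units kg·m²/s² match the derived units, so the claim is correct.

Answer: Yes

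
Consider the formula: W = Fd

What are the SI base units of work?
Units of each symbol in W = Fd:
  F (force): kg·m/s²
  d (displacement): m

Multiplying the contributions: [kg·m/s²] · [m]
Adding exponents of each base unit: kg: 1, m: 2, s: -2
SI base units of work: kg·m²/s²

Answer: kg·m²/s²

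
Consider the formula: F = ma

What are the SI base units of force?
Units of each symbol in F = ma:
  m (mass): kg
  a (acceleration): m/s²

Multiplying the contributions: [kg] · [m/s²]
Adding exponents of each base unit: kg: 1, m: 1, s: -2
SI base units of force: kg·m/s²

Answer: kg·m/s²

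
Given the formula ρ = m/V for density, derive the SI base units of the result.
Units of each symbol in ρ = m/V:
  m (mass): kg
  V (volume): m³  → in the denominator, contributes 1/m³

Multiplying the contributions: [kg] · [1/m³]
Adding exponents of each base unit: kg: 1, m: -3
SI base units of density: kg/m³

Answer: kg/m³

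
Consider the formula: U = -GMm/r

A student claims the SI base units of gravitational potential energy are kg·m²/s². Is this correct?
Units of each symbol in U = -GMm/r:
  G (gravitational constant): m³/(kg·s²)
  M (mass): kg
  m (mass): kg
  r (distance): m  → in the denominator, contributes 1/m
  The minus sign does not affect the units.

Multiplying the contributions: [m³/(kg·s²)] · [kg] · [kg] · [1/m]
Adding exponents of each base unit: kg: 1, m: 2, s: -2
SI base units of gravitational potential energy: kg·m²/s²

The claimed units kg·m²/s² match the derived units, so the claim is correct.

Answer: Yes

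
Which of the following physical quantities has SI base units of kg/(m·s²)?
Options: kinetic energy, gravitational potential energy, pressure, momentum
Checking the SI base units of each option:
  kinetic energy (E = ½mv²): kg·m²/s²  ✗
  gravitational potential energy (U = -GMm/r): kg·m²/s²  ✗
  pressure (P = F/A): kg/(m·s²)  ✓ matches
  momentum (p = mv): kg·m/s  ✗

Only pressure has units kg/(m·s²).

Answer: pressure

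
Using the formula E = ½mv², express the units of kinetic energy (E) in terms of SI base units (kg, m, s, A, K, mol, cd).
Units of each symbol in E = ½mv²:
  m (mass): kg
  v (speed): m/s  → to the power 2, contributes m²/s²
  The factor ½ is dimensionless.

Multiplying the contributions: [kg] · [m²/s²]
Adding exponents of each base unit: kg: 1, m: 2, s: -2
SI base units of kinetic energy: kg·m²/s²

Answer: kg·m²/s²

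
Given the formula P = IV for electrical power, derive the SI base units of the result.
Units of each symbol in P = IV:
  I (current): A
  V (voltage, in volts): kg·m²/(s³·A)

Multiplying the contributions: [A] · [kg·m²/(s³·A)]
Adding exponents of each base unit: kg: 1, m: 2, s: -3
SI base units of electrical power: kg·m²/s³

Answer: kg·m²/s³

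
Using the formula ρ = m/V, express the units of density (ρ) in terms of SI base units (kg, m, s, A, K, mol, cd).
Units of each symbol in ρ = m/V:
  m (mass): kg
  V (volume): m³  → in the denominator, contributes 1/m³

Multiplying the contributions: [kg] · [1/m³]
Adding exponents of each base unit: kg: 1, m: -3
SI base units of density: kg/m³

Answer: kg/m³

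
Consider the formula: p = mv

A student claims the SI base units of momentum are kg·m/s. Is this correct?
Units of each symbol in p = mv:
  m (mass): kg
  v (velocity): m/s

Multiplying the contributions: [kg] · [m/s]
Adding exponents of each base unit: kg: 1, m: 1, s: -1
SI base units of momentum: kg·m/s

The claimed units kg·m/s match the derived units, so the claim is correct.

Answer: Yes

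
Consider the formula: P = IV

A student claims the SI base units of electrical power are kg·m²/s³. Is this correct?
Units of each symbol in P = IV:
  I (current): A
  V (voltage, in volts): kg·m²/(s³·A)

Multiplying the contributions: [A] · [kg·m²/(s³·A)]
Adding exponents of each base unit: kg: 1, m: 2, s: -3
SI base units of electrical power: kg·m²/s³

The claimed units kg·m²/s³ match the derived units, so the claim is correct.

Answer: Yes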